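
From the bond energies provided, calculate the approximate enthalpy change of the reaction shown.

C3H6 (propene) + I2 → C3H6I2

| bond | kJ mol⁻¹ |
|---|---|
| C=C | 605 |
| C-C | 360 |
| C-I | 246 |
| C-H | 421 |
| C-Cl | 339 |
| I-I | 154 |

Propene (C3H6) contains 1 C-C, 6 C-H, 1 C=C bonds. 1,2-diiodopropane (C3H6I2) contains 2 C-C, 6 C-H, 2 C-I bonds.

Bonds broken (reactants):
  C-C: 1 × 360 = 360
  C-H: 6 × 421 = 2526
  C=C: 1 × 605 = 605
  I-I: 1 × 154 = 154
  Σ(broken) = 3645 kJ
Bonds formed (products):
  C-C: 2 × 360 = 720
  C-H: 6 × 421 = 2526
  C-I: 2 × 246 = 492
  Σ(formed) = 3738 kJ
ΔH = Σ(broken) − Σ(formed) = 3645 − 3738 = −93 kJ

ΔH ≈ −93 kJ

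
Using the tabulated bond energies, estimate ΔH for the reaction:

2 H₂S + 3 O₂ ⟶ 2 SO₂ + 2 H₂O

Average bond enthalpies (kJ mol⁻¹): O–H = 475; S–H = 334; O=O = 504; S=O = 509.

Bonds broken (reactants):
  O=O: 3 × 504 = 1512
  S–H: 4 × 334 = 1336
  Σ(broken) = 2848 kJ
Bonds formed (products):
  O–H: 4 × 475 = 1900
  S=O: 4 × 509 = 2036
  Σ(formed) = 3936 kJ
ΔH = Σ(broken) − Σ(formed) = 2848 − 3936 = −1088 kJ

ΔH ≈ −1088 kJ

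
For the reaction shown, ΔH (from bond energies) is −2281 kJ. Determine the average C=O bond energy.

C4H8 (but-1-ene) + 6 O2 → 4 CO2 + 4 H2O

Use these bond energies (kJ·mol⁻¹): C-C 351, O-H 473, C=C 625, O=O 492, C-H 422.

D(C=O) ≈ 769 kJ/mol

Let D be the C=O bond energy.
Σ(broken) = 2×351 + 8×422 + 1×625 + 6×492 = 7655
Σ(formed) = 8×D + 8×473 = 3784 + 8D
ΔH = Σ(broken) − Σ(formed) = (7655) − (3784 + 8D) = +3871 − 8D
Setting this equal to −2281 kJ gives 8D = 6152, so D = 769 kJ/mol.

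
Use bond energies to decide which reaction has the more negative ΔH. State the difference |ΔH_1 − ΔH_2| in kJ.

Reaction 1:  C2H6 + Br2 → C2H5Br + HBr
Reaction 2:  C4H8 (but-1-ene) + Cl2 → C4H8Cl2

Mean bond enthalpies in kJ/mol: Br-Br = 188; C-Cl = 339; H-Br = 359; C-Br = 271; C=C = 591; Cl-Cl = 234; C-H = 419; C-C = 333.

Reaction 2, by 163 kJ

Reaction 1:
  Bonds broken (reactants):
    Br-Br: 1 × 188 = 188
    C-C: 1 × 333 = 333
    C-H: 6 × 419 = 2514
    Σ(broken) = 3035 kJ
  Bonds formed (products):
    C-Br: 1 × 271 = 271
    C-C: 1 × 333 = 333
    C-H: 5 × 419 = 2095
    H-Br: 1 × 359 = 359
    Σ(formed) = 3058 kJ
  ΔH_1 = 3035 − 3058 = −23 kJ
Reaction 2:
  Bonds broken (reactants):
    C-C: 2 × 333 = 666
    C-H: 8 × 419 = 3352
    C=C: 1 × 591 = 591
    Cl-Cl: 1 × 234 = 234
    Σ(broken) = 4843 kJ
  Bonds formed (products):
    C-C: 3 × 333 = 999
    C-Cl: 2 × 339 = 678
    C-H: 8 × 419 = 3352
    Σ(formed) = 5029 kJ
  ΔH_2 = 4843 − 5029 = −186 kJ
ΔH_1 − ΔH_2 = +163 kJ, so reaction 2 has the more negative ΔH; |ΔH_1 − ΔH_2| = 163 kJ.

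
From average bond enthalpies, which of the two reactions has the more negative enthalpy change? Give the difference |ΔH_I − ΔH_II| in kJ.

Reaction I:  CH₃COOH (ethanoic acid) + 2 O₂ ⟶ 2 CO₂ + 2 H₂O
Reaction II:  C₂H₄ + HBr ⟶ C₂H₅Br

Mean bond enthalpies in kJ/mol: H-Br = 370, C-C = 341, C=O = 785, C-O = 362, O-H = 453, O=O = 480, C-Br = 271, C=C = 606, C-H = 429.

Reaction I, by 699 kJ

Reaction I:
  Bonds broken (reactants):
    C-C: 1 × 341 = 341
    C-H: 3 × 429 = 1287
    C-O: 1 × 362 = 362
    C=O: 1 × 785 = 785
    O-H: 1 × 453 = 453
    O=O: 2 × 480 = 960
    Σ(broken) = 4188 kJ
  Bonds formed (products):
    C=O: 4 × 785 = 3140
    O-H: 4 × 453 = 1812
    Σ(formed) = 4952 kJ
  ΔH_I = 4188 − 4952 = −764 kJ
Reaction II:
  Bonds broken (reactants):
    C-H: 4 × 429 = 1716
    C=C: 1 × 606 = 606
    H-Br: 1 × 370 = 370
    Σ(broken) = 2692 kJ
  Bonds formed (products):
    C-Br: 1 × 271 = 271
    C-C: 1 × 341 = 341
    C-H: 5 × 429 = 2145
    Σ(formed) = 2757 kJ
  ΔH_II = 2692 − 2757 = −65 kJ
ΔH_I − ΔH_II = −699 kJ, so reaction I has the more negative ΔH; |ΔH_I − ΔH_II| = 699 kJ.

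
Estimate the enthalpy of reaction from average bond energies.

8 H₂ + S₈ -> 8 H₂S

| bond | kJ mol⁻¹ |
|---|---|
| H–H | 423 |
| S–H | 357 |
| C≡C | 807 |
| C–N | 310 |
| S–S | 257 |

Bonds broken (reactants):
  H–H: 8 × 423 = 3384
  S–S: 8 × 257 = 2056
  Σ(broken) = 5440 kJ
Bonds formed (products):
  S–H: 16 × 357 = 5712
  Σ(formed) = 5712 kJ
ΔH = Σ(broken) − Σ(formed) = 5440 − 5712 = −272 kJ

ΔH ≈ −272 kJ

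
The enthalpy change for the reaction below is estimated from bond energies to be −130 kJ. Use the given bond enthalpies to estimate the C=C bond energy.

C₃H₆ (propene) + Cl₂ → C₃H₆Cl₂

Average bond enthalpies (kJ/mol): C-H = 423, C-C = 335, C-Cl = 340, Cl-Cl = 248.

Let D be the C=C bond energy.
Σ(broken) = 1×335 + 6×423 + 1×D + 1×248 = 3121 + D
Σ(formed) = 2×335 + 2×340 + 6×423 = 3888
ΔH = Σ(broken) − Σ(formed) = (3121 + D) − (3888) = −767 + D
Setting this equal to −130 kJ gives D = 637 kJ/mol.

D(C=C) ≈ 637 kJ/mol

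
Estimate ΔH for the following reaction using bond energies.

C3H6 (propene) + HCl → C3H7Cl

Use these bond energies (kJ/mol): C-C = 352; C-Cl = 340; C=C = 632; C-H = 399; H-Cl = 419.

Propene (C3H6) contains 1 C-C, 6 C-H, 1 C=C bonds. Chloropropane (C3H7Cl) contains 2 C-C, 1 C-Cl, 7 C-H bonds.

Bonds broken (reactants):
  C-C: 1 × 352 = 352
  C-H: 6 × 399 = 2394
  C=C: 1 × 632 = 632
  H-Cl: 1 × 419 = 419
  Σ(broken) = 3797 kJ
Bonds formed (products):
  C-C: 2 × 352 = 704
  C-Cl: 1 × 340 = 340
  C-H: 7 × 399 = 2793
  Σ(formed) = 3837 kJ
ΔH = Σ(broken) − Σ(formed) = 3797 − 3837 = −40 kJ

ΔH ≈ −40 kJ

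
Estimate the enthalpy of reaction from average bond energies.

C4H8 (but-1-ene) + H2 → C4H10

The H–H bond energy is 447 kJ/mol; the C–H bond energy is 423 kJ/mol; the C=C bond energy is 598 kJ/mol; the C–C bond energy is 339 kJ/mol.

ΔH ≈ −140 kJ

Bonds broken (reactants):
  C–C: 2 × 339 = 678
  C–H: 8 × 423 = 3384
  C=C: 1 × 598 = 598
  H–H: 1 × 447 = 447
  Σ(broken) = 5107 kJ
Bonds formed (products):
  C–C: 3 × 339 = 1017
  C–H: 10 × 423 = 4230
  Σ(formed) = 5247 kJ
ΔH = Σ(broken) − Σ(formed) = 5107 − 5247 = −140 kJ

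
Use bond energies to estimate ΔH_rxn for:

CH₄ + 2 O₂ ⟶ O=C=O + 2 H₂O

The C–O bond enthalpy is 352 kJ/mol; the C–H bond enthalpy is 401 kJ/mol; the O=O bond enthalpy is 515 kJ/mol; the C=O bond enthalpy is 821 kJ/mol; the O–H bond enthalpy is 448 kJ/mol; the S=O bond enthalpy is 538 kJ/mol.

Bonds broken (reactants):
  C–H: 4 × 401 = 1604
  O=O: 2 × 515 = 1030
  Σ(broken) = 2634 kJ
Bonds formed (products):
  C=O: 2 × 821 = 1642
  O–H: 4 × 448 = 1792
  Σ(formed) = 3434 kJ
ΔH = Σ(broken) − Σ(formed) = 2634 − 3434 = −800 kJ

ΔH ≈ −800 kJ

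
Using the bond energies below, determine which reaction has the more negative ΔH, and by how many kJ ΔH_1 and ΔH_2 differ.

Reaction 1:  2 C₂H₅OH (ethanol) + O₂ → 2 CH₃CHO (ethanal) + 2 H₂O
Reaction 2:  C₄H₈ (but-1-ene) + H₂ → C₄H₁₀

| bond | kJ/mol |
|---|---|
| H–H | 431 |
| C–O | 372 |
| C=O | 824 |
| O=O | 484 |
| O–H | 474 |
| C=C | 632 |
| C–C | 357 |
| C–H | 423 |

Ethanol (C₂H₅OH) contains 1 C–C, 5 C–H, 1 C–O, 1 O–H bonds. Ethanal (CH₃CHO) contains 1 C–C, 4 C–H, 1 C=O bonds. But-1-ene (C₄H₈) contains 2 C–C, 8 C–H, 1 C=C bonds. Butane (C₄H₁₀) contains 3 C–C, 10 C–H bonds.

Reaction 1, by 382 kJ

Reaction 1:
  Bonds broken (reactants):
    C–C: 2 × 357 = 714
    C–H: 10 × 423 = 4230
    C–O: 2 × 372 = 744
    O–H: 2 × 474 = 948
    O=O: 1 × 484 = 484
    Σ(broken) = 7120 kJ
  Bonds formed (products):
    C–C: 2 × 357 = 714
    C–H: 8 × 423 = 3384
    C=O: 2 × 824 = 1648
    O–H: 4 × 474 = 1896
    Σ(formed) = 7642 kJ
  ΔH_1 = 7120 − 7642 = −522 kJ
Reaction 2:
  Bonds broken (reactants):
    C–C: 2 × 357 = 714
    C–H: 8 × 423 = 3384
    C=C: 1 × 632 = 632
    H–H: 1 × 431 = 431
    Σ(broken) = 5161 kJ
  Bonds formed (products):
    C–C: 3 × 357 = 1071
    C–H: 10 × 423 = 4230
    Σ(formed) = 5301 kJ
  ΔH_2 = 5161 − 5301 = −140 kJ
ΔH_1 − ΔH_2 = −382 kJ, so reaction 1 has the more negative ΔH; |ΔH_1 − ΔH_2| = 382 kJ.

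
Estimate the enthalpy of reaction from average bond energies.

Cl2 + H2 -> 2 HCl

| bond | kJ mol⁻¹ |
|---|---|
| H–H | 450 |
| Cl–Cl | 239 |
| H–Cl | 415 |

Bonds broken (reactants):
  Cl–Cl: 1 × 239 = 239
  H–H: 1 × 450 = 450
  Σ(broken) = 689 kJ
Bonds formed (products):
  H–Cl: 2 × 415 = 830
  Σ(formed) = 830 kJ
ΔH = Σ(broken) − Σ(formed) = 689 − 830 = −141 kJ

ΔH ≈ −141 kJ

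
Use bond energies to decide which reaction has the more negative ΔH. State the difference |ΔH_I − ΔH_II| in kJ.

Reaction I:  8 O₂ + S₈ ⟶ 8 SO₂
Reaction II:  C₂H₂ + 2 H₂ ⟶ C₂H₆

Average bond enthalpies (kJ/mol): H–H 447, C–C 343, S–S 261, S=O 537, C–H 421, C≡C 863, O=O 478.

Reaction I:
  Bonds broken (reactants):
    O=O: 8 × 478 = 3824
    S–S: 8 × 261 = 2088
    Σ(broken) = 5912 kJ
  Bonds formed (products):
    S=O: 16 × 537 = 8592
    Σ(formed) = 8592 kJ
  ΔH_I = 5912 − 8592 = −2680 kJ
Reaction II:
  Bonds broken (reactants):
    C≡C: 1 × 863 = 863
    C–H: 2 × 421 = 842
    H–H: 2 × 447 = 894
    Σ(broken) = 2599 kJ
  Bonds formed (products):
    C–C: 1 × 343 = 343
    C–H: 6 × 421 = 2526
    Σ(formed) = 2869 kJ
  ΔH_II = 2599 − 2869 = −270 kJ
ΔH_I − ΔH_II = −2410 kJ, so reaction I has the more negative ΔH; |ΔH_I − ΔH_II| = 2410 kJ.

Reaction I, by 2410 kJ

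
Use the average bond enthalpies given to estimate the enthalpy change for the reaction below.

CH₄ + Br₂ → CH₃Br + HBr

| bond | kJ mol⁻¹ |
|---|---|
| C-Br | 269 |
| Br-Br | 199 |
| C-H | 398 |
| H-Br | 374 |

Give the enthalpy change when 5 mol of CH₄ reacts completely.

ΔH = −230 kJ

Bonds broken (reactants):
  Br-Br: 1 × 199 = 199
  C-H: 4 × 398 = 1592
  Σ(broken) = 1791 kJ
Bonds formed (products):
  C-Br: 1 × 269 = 269
  C-H: 3 × 398 = 1194
  H-Br: 1 × 374 = 374
  Σ(formed) = 1837 kJ
ΔH = Σ(broken) − Σ(formed) = 1791 − 1837 = −46 kJ
For 5× the reaction as written: 5 × (−46) = −230 kJ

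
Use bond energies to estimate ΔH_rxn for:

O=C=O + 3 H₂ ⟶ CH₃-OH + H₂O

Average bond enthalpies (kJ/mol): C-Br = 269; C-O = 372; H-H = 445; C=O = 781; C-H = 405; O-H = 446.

Bonds broken (reactants):
  C=O: 2 × 781 = 1562
  H-H: 3 × 445 = 1335
  Σ(broken) = 2897 kJ
Bonds formed (products):
  C-H: 3 × 405 = 1215
  C-O: 1 × 372 = 372
  O-H: 3 × 446 = 1338
  Σ(formed) = 2925 kJ
ΔH = Σ(broken) − Σ(formed) = 2897 − 2925 = −28 kJ

ΔH ≈ −28 kJ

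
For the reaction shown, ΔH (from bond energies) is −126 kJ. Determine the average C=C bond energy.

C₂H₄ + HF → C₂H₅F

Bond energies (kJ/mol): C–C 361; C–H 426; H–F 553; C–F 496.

D(C=C) ≈ 604 kJ/mol

Let D be the C=C bond energy.
Σ(broken) = 4×426 + 1×D + 1×553 = 2257 + D
Σ(formed) = 1×361 + 1×496 + 5×426 = 2987
ΔH = Σ(broken) − Σ(formed) = (2257 + D) − (2987) = −730 + D
Setting this equal to −126 kJ gives D = 604 kJ/mol.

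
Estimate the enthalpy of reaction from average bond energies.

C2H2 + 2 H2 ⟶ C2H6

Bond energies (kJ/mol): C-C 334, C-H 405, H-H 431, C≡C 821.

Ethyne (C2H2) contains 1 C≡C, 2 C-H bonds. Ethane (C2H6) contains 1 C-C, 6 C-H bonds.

ΔH ≈ −271 kJ

Bonds broken (reactants):
  C≡C: 1 × 821 = 821
  C-H: 2 × 405 = 810
  H-H: 2 × 431 = 862
  Σ(broken) = 2493 kJ
Bonds formed (products):
  C-C: 1 × 334 = 334
  C-H: 6 × 405 = 2430
  Σ(formed) = 2764 kJ
ΔH = Σ(broken) − Σ(formed) = 2493 − 2764 = −271 kJ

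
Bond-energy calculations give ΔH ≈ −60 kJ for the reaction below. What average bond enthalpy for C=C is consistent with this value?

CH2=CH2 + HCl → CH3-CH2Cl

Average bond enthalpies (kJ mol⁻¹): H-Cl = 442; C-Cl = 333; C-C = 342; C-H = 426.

Let D be the C=C bond energy.
Σ(broken) = 4×426 + 1×D + 1×442 = 2146 + D
Σ(formed) = 1×342 + 1×333 + 5×426 = 2805
ΔH = Σ(broken) − Σ(formed) = (2146 + D) − (2805) = −659 + D
Setting this equal to −60 kJ gives D = 599 kJ/mol.

D(C=C) ≈ 599 kJ/mol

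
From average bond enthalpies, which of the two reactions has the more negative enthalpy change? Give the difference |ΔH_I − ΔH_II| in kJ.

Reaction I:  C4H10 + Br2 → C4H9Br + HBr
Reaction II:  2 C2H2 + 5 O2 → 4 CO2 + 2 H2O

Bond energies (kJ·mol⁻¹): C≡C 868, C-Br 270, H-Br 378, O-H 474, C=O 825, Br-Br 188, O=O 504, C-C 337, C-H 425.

Reaction I:
  Bonds broken (reactants):
    Br-Br: 1 × 188 = 188
    C-C: 3 × 337 = 1011
    C-H: 10 × 425 = 4250
    Σ(broken) = 5449 kJ
  Bonds formed (products):
    C-Br: 1 × 270 = 270
    C-C: 3 × 337 = 1011
    C-H: 9 × 425 = 3825
    H-Br: 1 × 378 = 378
    Σ(formed) = 5484 kJ
  ΔH_I = 5449 − 5484 = −35 kJ
Reaction II:
  Bonds broken (reactants):
    C≡C: 2 × 868 = 1736
    C-H: 4 × 425 = 1700
    O=O: 5 × 504 = 2520
    Σ(broken) = 5956 kJ
  Bonds formed (products):
    C=O: 8 × 825 = 6600
    O-H: 4 × 474 = 1896
    Σ(formed) = 8496 kJ
  ΔH_II = 5956 − 8496 = −2540 kJ
ΔH_I − ΔH_II = +2505 kJ, so reaction II has the more negative ΔH; |ΔH_I − ΔH_II| = 2505 kJ.

Reaction II, by 2505 kJ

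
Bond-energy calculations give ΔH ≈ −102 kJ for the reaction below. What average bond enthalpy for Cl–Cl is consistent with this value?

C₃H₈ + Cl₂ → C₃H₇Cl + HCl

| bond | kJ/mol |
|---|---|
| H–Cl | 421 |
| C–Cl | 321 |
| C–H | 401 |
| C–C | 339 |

Let D be the Cl–Cl bond energy.
Σ(broken) = 2×339 + 8×401 + 1×D = 3886 + D
Σ(formed) = 2×339 + 1×321 + 7×401 + 1×421 = 4227
ΔH = Σ(broken) − Σ(formed) = (3886 + D) − (4227) = −341 + D
Setting this equal to −102 kJ gives D = 239 kJ/mol.

D(Cl–Cl) ≈ 239 kJ/mol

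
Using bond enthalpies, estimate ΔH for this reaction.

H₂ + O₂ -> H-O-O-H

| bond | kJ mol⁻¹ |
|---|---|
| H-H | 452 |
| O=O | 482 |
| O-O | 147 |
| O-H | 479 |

ΔH ≈ −171 kJ

Bonds broken (reactants):
  H-H: 1 × 452 = 452
  O=O: 1 × 482 = 482
  Σ(broken) = 934 kJ
Bonds formed (products):
  O-H: 2 × 479 = 958
  O-O: 1 × 147 = 147
  Σ(formed) = 1105 kJ
ΔH = Σ(broken) − Σ(formed) = 934 − 1105 = −171 kJ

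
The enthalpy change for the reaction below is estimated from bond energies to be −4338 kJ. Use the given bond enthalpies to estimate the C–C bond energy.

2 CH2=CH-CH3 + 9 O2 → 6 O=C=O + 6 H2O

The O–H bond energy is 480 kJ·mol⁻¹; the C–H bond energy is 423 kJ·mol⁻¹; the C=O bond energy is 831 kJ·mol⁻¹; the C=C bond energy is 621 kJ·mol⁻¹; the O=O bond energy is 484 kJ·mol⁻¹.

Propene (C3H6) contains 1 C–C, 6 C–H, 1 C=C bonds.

D(C–C) ≈ 360 kJ/mol

Let D be the C–C bond energy.
Σ(broken) = 2×D + 12×423 + 2×621 + 9×484 = 10674 + 2D
Σ(formed) = 12×831 + 12×480 = 15732
ΔH = Σ(broken) − Σ(formed) = (10674 + 2D) − (15732) = −5058 + 2D
Setting this equal to −4338 kJ gives 2D = 720, so D = 360 kJ/mol.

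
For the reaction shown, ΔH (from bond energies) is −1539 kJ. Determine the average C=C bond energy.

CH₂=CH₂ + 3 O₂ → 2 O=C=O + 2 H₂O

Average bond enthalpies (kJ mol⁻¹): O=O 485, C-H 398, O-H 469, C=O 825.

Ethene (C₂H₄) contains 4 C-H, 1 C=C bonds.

Let D be the C=C bond energy.
Σ(broken) = 4×398 + 1×D + 3×485 = 3047 + D
Σ(formed) = 4×825 + 4×469 = 5176
ΔH = Σ(broken) − Σ(formed) = (3047 + D) − (5176) = −2129 + D
Setting this equal to −1539 kJ gives D = 590 kJ/mol.

D(C=C) ≈ 590 kJ/mol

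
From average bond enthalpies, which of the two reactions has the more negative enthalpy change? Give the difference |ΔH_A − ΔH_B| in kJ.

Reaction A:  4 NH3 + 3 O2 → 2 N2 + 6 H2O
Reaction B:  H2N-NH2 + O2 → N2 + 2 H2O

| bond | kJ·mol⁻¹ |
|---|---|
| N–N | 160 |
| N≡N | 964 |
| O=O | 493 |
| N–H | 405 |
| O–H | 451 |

Reaction A:
  Bonds broken (reactants):
    N–H: 12 × 405 = 4860
    O=O: 3 × 493 = 1479
    Σ(broken) = 6339 kJ
  Bonds formed (products):
    N≡N: 2 × 964 = 1928
    O–H: 12 × 451 = 5412
    Σ(formed) = 7340 kJ
  ΔH_A = 6339 − 7340 = −1001 kJ
Reaction B:
  Bonds broken (reactants):
    N–H: 4 × 405 = 1620
    N–N: 1 × 160 = 160
    O=O: 1 × 493 = 493
    Σ(broken) = 2273 kJ
  Bonds formed (products):
    N≡N: 1 × 964 = 964
    O–H: 4 × 451 = 1804
    Σ(formed) = 2768 kJ
  ΔH_B = 2273 − 2768 = −495 kJ
ΔH_A − ΔH_B = −506 kJ, so reaction A has the more negative ΔH; |ΔH_A − ΔH_B| = 506 kJ.

Reaction A, by 506 kJ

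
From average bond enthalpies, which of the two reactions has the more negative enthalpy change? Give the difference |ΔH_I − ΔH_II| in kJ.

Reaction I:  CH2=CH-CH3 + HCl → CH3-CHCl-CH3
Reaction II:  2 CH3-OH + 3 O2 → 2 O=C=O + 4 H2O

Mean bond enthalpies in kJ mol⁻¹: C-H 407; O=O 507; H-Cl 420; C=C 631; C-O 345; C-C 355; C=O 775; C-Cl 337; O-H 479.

Reaction II, by 1273 kJ

Reaction I:
  Bonds broken (reactants):
    C-C: 1 × 355 = 355
    C-H: 6 × 407 = 2442
    C=C: 1 × 631 = 631
    H-Cl: 1 × 420 = 420
    Σ(broken) = 3848 kJ
  Bonds formed (products):
    C-C: 2 × 355 = 710
    C-Cl: 1 × 337 = 337
    C-H: 7 × 407 = 2849
    Σ(formed) = 3896 kJ
  ΔH_I = 3848 − 3896 = −48 kJ
Reaction II:
  Bonds broken (reactants):
    C-H: 6 × 407 = 2442
    C-O: 2 × 345 = 690
    O-H: 2 × 479 = 958
    O=O: 3 × 507 = 1521
    Σ(broken) = 5611 kJ
  Bonds formed (products):
    C=O: 4 × 775 = 3100
    O-H: 8 × 479 = 3832
    Σ(formed) = 6932 kJ
  ΔH_II = 5611 − 6932 = −1321 kJ
ΔH_I − ΔH_II = +1273 kJ, so reaction II has the more negative ΔH; |ΔH_I − ΔH_II| = 1273 kJ.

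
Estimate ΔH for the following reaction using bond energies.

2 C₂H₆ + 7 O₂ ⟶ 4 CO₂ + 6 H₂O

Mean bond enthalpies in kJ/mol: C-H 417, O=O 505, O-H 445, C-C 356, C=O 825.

ΔH ≈ −2689 kJ

Bonds broken (reactants):
  C-C: 2 × 356 = 712
  C-H: 12 × 417 = 5004
  O=O: 7 × 505 = 3535
  Σ(broken) = 9251 kJ
Bonds formed (products):
  C=O: 8 × 825 = 6600
  O-H: 12 × 445 = 5340
  Σ(formed) = 11940 kJ
ΔH = Σ(broken) − Σ(formed) = 9251 − 11940 = −2689 kJ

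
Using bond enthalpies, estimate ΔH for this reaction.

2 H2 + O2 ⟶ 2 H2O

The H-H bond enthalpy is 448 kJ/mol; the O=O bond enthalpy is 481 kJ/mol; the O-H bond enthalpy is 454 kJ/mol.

Bonds broken (reactants):
  H-H: 2 × 448 = 896
  O=O: 1 × 481 = 481
  Σ(broken) = 1377 kJ
Bonds formed (products):
  O-H: 4 × 454 = 1816
  Σ(formed) = 1816 kJ
ΔH = Σ(broken) − Σ(formed) = 1377 − 1816 = −439 kJ

ΔH ≈ −439 kJ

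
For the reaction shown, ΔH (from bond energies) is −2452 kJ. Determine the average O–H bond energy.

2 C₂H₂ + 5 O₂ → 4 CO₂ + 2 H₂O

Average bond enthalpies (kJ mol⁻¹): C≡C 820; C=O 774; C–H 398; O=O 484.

Let D be the O–H bond energy.
Σ(broken) = 2×820 + 4×398 + 5×484 = 5652
Σ(formed) = 8×774 + 4×D = 6192 + 4D
ΔH = Σ(broken) − Σ(formed) = (5652) − (6192 + 4D) = −540 − 4D
Setting this equal to −2452 kJ gives 4D = 1912, so D = 478 kJ/mol.

D(O–H) ≈ 478 kJ/mol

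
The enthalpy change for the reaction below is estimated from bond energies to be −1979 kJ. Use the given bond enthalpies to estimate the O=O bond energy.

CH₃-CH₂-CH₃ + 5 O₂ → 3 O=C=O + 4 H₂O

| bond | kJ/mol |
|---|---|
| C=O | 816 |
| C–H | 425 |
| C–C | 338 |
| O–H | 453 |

Let D be the O=O bond energy.
Σ(broken) = 2×338 + 8×425 + 5×D = 4076 + 5D
Σ(formed) = 6×816 + 8×453 = 8520
ΔH = Σ(broken) − Σ(formed) = (4076 + 5D) − (8520) = −4444 + 5D
Setting this equal to −1979 kJ gives 5D = 2465, so D = 493 kJ/mol.

D(O=O) ≈ 493 kJ/mol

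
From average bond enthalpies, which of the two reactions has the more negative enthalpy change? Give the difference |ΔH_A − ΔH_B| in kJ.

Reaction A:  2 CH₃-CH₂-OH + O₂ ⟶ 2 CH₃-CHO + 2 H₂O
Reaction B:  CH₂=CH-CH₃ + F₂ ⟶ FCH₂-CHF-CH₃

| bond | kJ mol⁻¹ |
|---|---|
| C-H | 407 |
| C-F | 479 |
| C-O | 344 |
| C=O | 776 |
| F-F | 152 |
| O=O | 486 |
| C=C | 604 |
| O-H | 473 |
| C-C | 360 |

Reaction B, by 52 kJ

Reaction A:
  Bonds broken (reactants):
    C-C: 2 × 360 = 720
    C-H: 10 × 407 = 4070
    C-O: 2 × 344 = 688
    O-H: 2 × 473 = 946
    O=O: 1 × 486 = 486
    Σ(broken) = 6910 kJ
  Bonds formed (products):
    C-C: 2 × 360 = 720
    C-H: 8 × 407 = 3256
    C=O: 2 × 776 = 1552
    O-H: 4 × 473 = 1892
    Σ(formed) = 7420 kJ
  ΔH_A = 6910 − 7420 = −510 kJ
Reaction B:
  Bonds broken (reactants):
    C-C: 1 × 360 = 360
    C-H: 6 × 407 = 2442
    C=C: 1 × 604 = 604
    F-F: 1 × 152 = 152
    Σ(broken) = 3558 kJ
  Bonds formed (products):
    C-C: 2 × 360 = 720
    C-F: 2 × 479 = 958
    C-H: 6 × 407 = 2442
    Σ(formed) = 4120 kJ
  ΔH_B = 3558 − 4120 = −562 kJ
ΔH_A − ΔH_B = +52 kJ, so reaction B has the more negative ΔH; |ΔH_A − ΔH_B| = 52 kJ.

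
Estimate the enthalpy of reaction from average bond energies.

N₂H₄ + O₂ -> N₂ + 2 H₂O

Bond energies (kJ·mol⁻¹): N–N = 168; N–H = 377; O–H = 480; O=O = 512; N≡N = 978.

ΔH ≈ −710 kJ

Bonds broken (reactants):
  N–H: 4 × 377 = 1508
  N–N: 1 × 168 = 168
  O=O: 1 × 512 = 512
  Σ(broken) = 2188 kJ
Bonds formed (products):
  N≡N: 1 × 978 = 978
  O–H: 4 × 480 = 1920
  Σ(formed) = 2898 kJ
ΔH = Σ(broken) − Σ(formed) = 2188 − 2898 = −710 kJ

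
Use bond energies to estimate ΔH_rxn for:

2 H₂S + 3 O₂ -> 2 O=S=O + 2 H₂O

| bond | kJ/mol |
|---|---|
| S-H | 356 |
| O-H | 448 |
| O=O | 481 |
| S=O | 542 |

Bonds broken (reactants):
  O=O: 3 × 481 = 1443
  S-H: 4 × 356 = 1424
  Σ(broken) = 2867 kJ
Bonds formed (products):
  O-H: 4 × 448 = 1792
  S=O: 4 × 542 = 2168
  Σ(formed) = 3960 kJ
ΔH = Σ(broken) − Σ(formed) = 2867 − 3960 = −1093 kJ

ΔH ≈ −1093 kJ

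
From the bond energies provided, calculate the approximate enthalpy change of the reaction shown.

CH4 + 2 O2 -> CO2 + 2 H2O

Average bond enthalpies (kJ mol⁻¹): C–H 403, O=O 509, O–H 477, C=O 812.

ΔH ≈ −902 kJ

Bonds broken (reactants):
  C–H: 4 × 403 = 1612
  O=O: 2 × 509 = 1018
  Σ(broken) = 2630 kJ
Bonds formed (products):
  C=O: 2 × 812 = 1624
  O–H: 4 × 477 = 1908
  Σ(formed) = 3532 kJ
ΔH = Σ(broken) − Σ(formed) = 2630 − 3532 = −902 kJ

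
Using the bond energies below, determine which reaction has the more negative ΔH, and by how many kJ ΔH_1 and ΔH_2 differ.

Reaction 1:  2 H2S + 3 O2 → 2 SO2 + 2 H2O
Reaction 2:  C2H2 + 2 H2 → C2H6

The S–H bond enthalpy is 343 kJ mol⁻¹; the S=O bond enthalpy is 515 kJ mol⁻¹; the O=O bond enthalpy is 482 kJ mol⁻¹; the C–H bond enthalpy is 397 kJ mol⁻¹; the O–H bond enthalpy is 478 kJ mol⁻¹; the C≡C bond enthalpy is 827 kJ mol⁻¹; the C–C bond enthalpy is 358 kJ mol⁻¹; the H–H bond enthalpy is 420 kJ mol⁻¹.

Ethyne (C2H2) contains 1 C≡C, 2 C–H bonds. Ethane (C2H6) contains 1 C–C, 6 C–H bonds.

Reaction 1, by 875 kJ

Reaction 1:
  Bonds broken (reactants):
    O=O: 3 × 482 = 1446
    S–H: 4 × 343 = 1372
    Σ(broken) = 2818 kJ
  Bonds formed (products):
    O–H: 4 × 478 = 1912
    S=O: 4 × 515 = 2060
    Σ(formed) = 3972 kJ
  ΔH_1 = 2818 − 3972 = −1154 kJ
Reaction 2:
  Bonds broken (reactants):
    C≡C: 1 × 827 = 827
    C–H: 2 × 397 = 794
    H–H: 2 × 420 = 840
    Σ(broken) = 2461 kJ
  Bonds formed (products):
    C–C: 1 × 358 = 358
    C–H: 6 × 397 = 2382
    Σ(formed) = 2740 kJ
  ΔH_2 = 2461 − 2740 = −279 kJ
ΔH_1 − ΔH_2 = −875 kJ, so reaction 1 has the more negative ΔH; |ΔH_1 − ΔH_2| = 875 kJ.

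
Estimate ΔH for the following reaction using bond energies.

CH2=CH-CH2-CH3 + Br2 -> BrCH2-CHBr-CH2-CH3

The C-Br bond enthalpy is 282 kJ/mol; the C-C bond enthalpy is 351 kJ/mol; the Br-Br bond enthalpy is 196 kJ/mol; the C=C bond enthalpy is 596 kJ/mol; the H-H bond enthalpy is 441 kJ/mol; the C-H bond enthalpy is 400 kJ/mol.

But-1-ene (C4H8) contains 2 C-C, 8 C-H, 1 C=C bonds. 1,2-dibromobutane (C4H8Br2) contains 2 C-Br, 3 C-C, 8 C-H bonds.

Bonds broken (reactants):
  Br-Br: 1 × 196 = 196
  C-C: 2 × 351 = 702
  C-H: 8 × 400 = 3200
  C=C: 1 × 596 = 596
  Σ(broken) = 4694 kJ
Bonds formed (products):
  C-Br: 2 × 282 = 564
  C-C: 3 × 351 = 1053
  C-H: 8 × 400 = 3200
  Σ(formed) = 4817 kJ
ΔH = Σ(broken) − Σ(formed) = 4694 − 4817 = −123 kJ

ΔH ≈ −123 kJ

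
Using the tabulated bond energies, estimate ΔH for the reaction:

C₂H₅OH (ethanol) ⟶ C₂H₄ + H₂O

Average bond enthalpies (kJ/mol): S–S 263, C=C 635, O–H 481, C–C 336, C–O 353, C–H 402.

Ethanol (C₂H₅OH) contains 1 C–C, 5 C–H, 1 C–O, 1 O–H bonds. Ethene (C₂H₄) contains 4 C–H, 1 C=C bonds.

ΔH ≈ −25 kJ

Bonds broken (reactants):
  C–C: 1 × 336 = 336
  C–H: 5 × 402 = 2010
  C–O: 1 × 353 = 353
  O–H: 1 × 481 = 481
  Σ(broken) = 3180 kJ
Bonds formed (products):
  C–H: 4 × 402 = 1608
  C=C: 1 × 635 = 635
  O–H: 2 × 481 = 962
  Σ(formed) = 3205 kJ
ΔH = Σ(broken) − Σ(formed) = 3180 − 3205 = −25 kJ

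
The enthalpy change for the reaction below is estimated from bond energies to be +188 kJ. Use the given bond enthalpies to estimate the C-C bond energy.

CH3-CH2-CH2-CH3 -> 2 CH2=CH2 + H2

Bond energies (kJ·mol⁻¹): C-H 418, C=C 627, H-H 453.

D(C-C) ≈ 353 kJ/mol

Let D be the C-C bond energy.
Σ(broken) = 3×D + 10×418 = 4180 + 3D
Σ(formed) = 8×418 + 2×627 + 1×453 = 5051
ΔH = Σ(broken) − Σ(formed) = (4180 + 3D) − (5051) = −871 + 3D
Setting this equal to +188 kJ gives 3D = 1059, so D = 353 kJ/mol.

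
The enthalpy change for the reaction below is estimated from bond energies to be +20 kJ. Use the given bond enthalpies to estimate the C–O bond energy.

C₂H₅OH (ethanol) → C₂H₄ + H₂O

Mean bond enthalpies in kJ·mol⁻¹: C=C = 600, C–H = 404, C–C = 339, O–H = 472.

D(C–O) ≈ 349 kJ/mol

Let D be the C–O bond energy.
Σ(broken) = 1×339 + 5×404 + 1×D + 1×472 = 2831 + D
Σ(formed) = 4×404 + 1×600 + 2×472 = 3160
ΔH = Σ(broken) − Σ(formed) = (2831 + D) − (3160) = −329 + D
Setting this equal to +20 kJ gives D = 349 kJ/mol.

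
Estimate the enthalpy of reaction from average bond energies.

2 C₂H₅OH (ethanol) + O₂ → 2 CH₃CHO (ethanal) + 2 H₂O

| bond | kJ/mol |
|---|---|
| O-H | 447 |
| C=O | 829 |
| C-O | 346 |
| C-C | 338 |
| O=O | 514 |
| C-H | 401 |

ΔH ≈ −544 kJ

Bonds broken (reactants):
  C-C: 2 × 338 = 676
  C-H: 10 × 401 = 4010
  C-O: 2 × 346 = 692
  O-H: 2 × 447 = 894
  O=O: 1 × 514 = 514
  Σ(broken) = 6786 kJ
Bonds formed (products):
  C-C: 2 × 338 = 676
  C-H: 8 × 401 = 3208
  C=O: 2 × 829 = 1658
  O-H: 4 × 447 = 1788
  Σ(formed) = 7330 kJ
ΔH = Σ(broken) − Σ(formed) = 6786 − 7330 = −544 kJ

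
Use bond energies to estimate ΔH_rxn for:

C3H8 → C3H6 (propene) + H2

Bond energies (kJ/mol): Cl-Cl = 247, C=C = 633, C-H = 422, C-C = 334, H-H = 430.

Bonds broken (reactants):
  C-C: 2 × 334 = 668
  C-H: 8 × 422 = 3376
  Σ(broken) = 4044 kJ
Bonds formed (products):
  C-C: 1 × 334 = 334
  C-H: 6 × 422 = 2532
  C=C: 1 × 633 = 633
  H-H: 1 × 430 = 430
  Σ(formed) = 3929 kJ
ΔH = Σ(broken) − Σ(formed) = 4044 − 3929 = +115 kJ

ΔH ≈ +115 kJ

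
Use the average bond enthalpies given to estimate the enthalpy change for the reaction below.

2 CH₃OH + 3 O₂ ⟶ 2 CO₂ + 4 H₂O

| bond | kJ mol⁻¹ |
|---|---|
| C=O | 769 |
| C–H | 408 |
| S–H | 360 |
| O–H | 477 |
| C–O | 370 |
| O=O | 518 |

ΔH ≈ −1196 kJ

Bonds broken (reactants):
  C–H: 6 × 408 = 2448
  C–O: 2 × 370 = 740
  O–H: 2 × 477 = 954
  O=O: 3 × 518 = 1554
  Σ(broken) = 5696 kJ
Bonds formed (products):
  C=O: 4 × 769 = 3076
  O–H: 8 × 477 = 3816
  Σ(formed) = 6892 kJ
ΔH = Σ(broken) − Σ(formed) = 5696 − 6892 = −1196 kJ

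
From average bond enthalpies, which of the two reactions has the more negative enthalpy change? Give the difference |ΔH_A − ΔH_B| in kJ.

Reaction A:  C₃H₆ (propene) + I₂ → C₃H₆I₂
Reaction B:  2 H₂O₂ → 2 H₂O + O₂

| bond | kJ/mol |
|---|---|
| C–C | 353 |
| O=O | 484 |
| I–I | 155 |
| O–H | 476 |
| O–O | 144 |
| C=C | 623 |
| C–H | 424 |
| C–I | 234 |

Reaction A:
  Bonds broken (reactants):
    C–C: 1 × 353 = 353
    C–H: 6 × 424 = 2544
    C=C: 1 × 623 = 623
    I–I: 1 × 155 = 155
    Σ(broken) = 3675 kJ
  Bonds formed (products):
    C–C: 2 × 353 = 706
    C–H: 6 × 424 = 2544
    C–I: 2 × 234 = 468
    Σ(formed) = 3718 kJ
  ΔH_A = 3675 − 3718 = −43 kJ
Reaction B:
  Bonds broken (reactants):
    O–H: 4 × 476 = 1904
    O–O: 2 × 144 = 288
    Σ(broken) = 2192 kJ
  Bonds formed (products):
    O–H: 4 × 476 = 1904
    O=O: 1 × 484 = 484
    Σ(formed) = 2388 kJ
  ΔH_B = 2192 − 2388 = −196 kJ
ΔH_A − ΔH_B = +153 kJ, so reaction B has the more negative ΔH; |ΔH_A − ΔH_B| = 153 kJ.

Reaction B, by 153 kJ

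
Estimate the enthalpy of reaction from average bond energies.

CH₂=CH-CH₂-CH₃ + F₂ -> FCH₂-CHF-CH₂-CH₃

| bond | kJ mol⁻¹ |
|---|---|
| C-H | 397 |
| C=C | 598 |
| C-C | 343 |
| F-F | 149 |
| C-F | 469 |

ΔH ≈ −534 kJ

Bonds broken (reactants):
  C-C: 2 × 343 = 686
  C-H: 8 × 397 = 3176
  C=C: 1 × 598 = 598
  F-F: 1 × 149 = 149
  Σ(broken) = 4609 kJ
Bonds formed (products):
  C-C: 3 × 343 = 1029
  C-F: 2 × 469 = 938
  C-H: 8 × 397 = 3176
  Σ(formed) = 5143 kJ
ΔH = Σ(broken) − Σ(formed) = 4609 − 5143 = −534 kJ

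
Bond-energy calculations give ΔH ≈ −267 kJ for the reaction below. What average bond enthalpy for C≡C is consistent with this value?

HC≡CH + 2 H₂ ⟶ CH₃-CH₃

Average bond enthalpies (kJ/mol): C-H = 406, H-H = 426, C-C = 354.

D(C≡C) ≈ 859 kJ/mol

Let D be the C≡C bond energy.
Σ(broken) = 1×D + 2×406 + 2×426 = 1664 + D
Σ(formed) = 1×354 + 6×406 = 2790
ΔH = Σ(broken) − Σ(formed) = (1664 + D) − (2790) = −1126 + D
Setting this equal to −267 kJ gives D = 859 kJ/mol.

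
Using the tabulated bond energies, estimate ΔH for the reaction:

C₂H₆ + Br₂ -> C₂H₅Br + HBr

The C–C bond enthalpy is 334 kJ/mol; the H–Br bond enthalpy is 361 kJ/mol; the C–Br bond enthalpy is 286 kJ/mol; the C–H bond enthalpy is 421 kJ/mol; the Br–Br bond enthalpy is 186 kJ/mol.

Bonds broken (reactants):
  Br–Br: 1 × 186 = 186
  C–C: 1 × 334 = 334
  C–H: 6 × 421 = 2526
  Σ(broken) = 3046 kJ
Bonds formed (products):
  C–Br: 1 × 286 = 286
  C–C: 1 × 334 = 334
  C–H: 5 × 421 = 2105
  H–Br: 1 × 361 = 361
  Σ(formed) = 3086 kJ
ΔH = Σ(broken) − Σ(formed) = 3046 − 3086 = −40 kJ

ΔH ≈ −40 kJ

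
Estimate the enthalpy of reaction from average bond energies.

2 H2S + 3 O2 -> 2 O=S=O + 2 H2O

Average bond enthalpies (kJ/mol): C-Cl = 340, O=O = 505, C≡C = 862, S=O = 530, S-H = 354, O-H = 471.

ΔH ≈ −1073 kJ

Bonds broken (reactants):
  O=O: 3 × 505 = 1515
  S-H: 4 × 354 = 1416
  Σ(broken) = 2931 kJ
Bonds formed (products):
  O-H: 4 × 471 = 1884
  S=O: 4 × 530 = 2120
  Σ(formed) = 4004 kJ
ΔH = Σ(broken) − Σ(formed) = 2931 − 4004 = −1073 kJ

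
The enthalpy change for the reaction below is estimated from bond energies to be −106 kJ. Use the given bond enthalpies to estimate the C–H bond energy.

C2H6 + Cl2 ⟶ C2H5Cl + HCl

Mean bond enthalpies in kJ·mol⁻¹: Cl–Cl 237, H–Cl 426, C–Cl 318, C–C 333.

D(C–H) ≈ 401 kJ/mol

Let D be the C–H bond energy.
Σ(broken) = 1×333 + 6×D + 1×237 = 570 + 6D
Σ(formed) = 1×333 + 1×318 + 5×D + 1×426 = 1077 + 5D
ΔH = Σ(broken) − Σ(formed) = (570 + 6D) − (1077 + 5D) = −507 + D
Setting this equal to −106 kJ gives D = 401 kJ/mol.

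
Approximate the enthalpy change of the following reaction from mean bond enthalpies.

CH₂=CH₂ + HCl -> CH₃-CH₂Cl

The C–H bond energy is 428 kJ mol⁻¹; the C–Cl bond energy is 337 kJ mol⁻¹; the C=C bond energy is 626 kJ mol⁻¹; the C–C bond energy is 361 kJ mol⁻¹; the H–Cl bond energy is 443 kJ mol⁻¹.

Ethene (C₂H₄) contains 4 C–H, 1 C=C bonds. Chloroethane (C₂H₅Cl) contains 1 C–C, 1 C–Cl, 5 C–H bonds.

Bonds broken (reactants):
  C–H: 4 × 428 = 1712
  C=C: 1 × 626 = 626
  H–Cl: 1 × 443 = 443
  Σ(broken) = 2781 kJ
Bonds formed (products):
  C–C: 1 × 361 = 361
  C–Cl: 1 × 337 = 337
  C–H: 5 × 428 = 2140
  Σ(formed) = 2838 kJ
ΔH = Σ(broken) − Σ(formed) = 2781 − 2838 = −57 kJ

ΔH ≈ −57 kJ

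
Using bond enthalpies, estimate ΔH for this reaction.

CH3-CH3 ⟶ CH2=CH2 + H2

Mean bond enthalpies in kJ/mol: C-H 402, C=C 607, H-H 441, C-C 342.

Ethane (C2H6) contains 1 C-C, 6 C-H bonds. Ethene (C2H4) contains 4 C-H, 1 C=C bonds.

ΔH ≈ +98 kJ

Bonds broken (reactants):
  C-C: 1 × 342 = 342
  C-H: 6 × 402 = 2412
  Σ(broken) = 2754 kJ
Bonds formed (products):
  C-H: 4 × 402 = 1608
  C=C: 1 × 607 = 607
  H-H: 1 × 441 = 441
  Σ(formed) = 2656 kJ
ΔH = Σ(broken) − Σ(formed) = 2754 − 2656 = +98 kJ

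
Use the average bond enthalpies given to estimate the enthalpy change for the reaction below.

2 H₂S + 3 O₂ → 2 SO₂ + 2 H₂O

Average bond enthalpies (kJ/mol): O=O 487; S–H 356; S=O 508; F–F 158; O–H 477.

Bonds broken (reactants):
  O=O: 3 × 487 = 1461
  S–H: 4 × 356 = 1424
  Σ(broken) = 2885 kJ
Bonds formed (products):
  O–H: 4 × 477 = 1908
  S=O: 4 × 508 = 2032
  Σ(formed) = 3940 kJ
ΔH = Σ(broken) − Σ(formed) = 2885 − 3940 = −1055 kJ

ΔH ≈ −1055 kJ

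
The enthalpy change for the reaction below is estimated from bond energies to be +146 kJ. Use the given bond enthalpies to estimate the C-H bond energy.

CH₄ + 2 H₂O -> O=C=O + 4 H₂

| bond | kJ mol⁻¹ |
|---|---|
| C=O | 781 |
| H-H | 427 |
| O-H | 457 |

D(C-H) ≈ 397 kJ/mol

Let D be the C-H bond energy.
Σ(broken) = 4×D + 4×457 = 1828 + 4D
Σ(formed) = 2×781 + 4×427 = 3270
ΔH = Σ(broken) − Σ(formed) = (1828 + 4D) − (3270) = −1442 + 4D
Setting this equal to +146 kJ gives 4D = 1588, so D = 397 kJ/mol.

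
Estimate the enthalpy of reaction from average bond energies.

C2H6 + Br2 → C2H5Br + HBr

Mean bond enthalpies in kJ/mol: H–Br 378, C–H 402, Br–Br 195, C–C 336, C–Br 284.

ΔH ≈ −65 kJ

Bonds broken (reactants):
  Br–Br: 1 × 195 = 195
  C–C: 1 × 336 = 336
  C–H: 6 × 402 = 2412
  Σ(broken) = 2943 kJ
Bonds formed (products):
  C–Br: 1 × 284 = 284
  C–C: 1 × 336 = 336
  C–H: 5 × 402 = 2010
  H–Br: 1 × 378 = 378
  Σ(formed) = 3008 kJ
ΔH = Σ(broken) − Σ(formed) = 2943 − 3008 = −65 kJ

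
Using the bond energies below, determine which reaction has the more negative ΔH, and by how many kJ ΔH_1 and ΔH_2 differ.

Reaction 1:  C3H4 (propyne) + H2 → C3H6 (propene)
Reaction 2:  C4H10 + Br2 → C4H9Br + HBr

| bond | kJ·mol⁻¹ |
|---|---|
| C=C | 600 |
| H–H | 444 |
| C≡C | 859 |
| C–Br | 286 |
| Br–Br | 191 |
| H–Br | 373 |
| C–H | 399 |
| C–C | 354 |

Reaction 1, by 26 kJ

Reaction 1:
  Bonds broken (reactants):
    C≡C: 1 × 859 = 859
    C–C: 1 × 354 = 354
    C–H: 4 × 399 = 1596
    H–H: 1 × 444 = 444
    Σ(broken) = 3253 kJ
  Bonds formed (products):
    C–C: 1 × 354 = 354
    C–H: 6 × 399 = 2394
    C=C: 1 × 600 = 600
    Σ(formed) = 3348 kJ
  ΔH_1 = 3253 − 3348 = −95 kJ
Reaction 2:
  Bonds broken (reactants):
    Br–Br: 1 × 191 = 191
    C–C: 3 × 354 = 1062
    C–H: 10 × 399 = 3990
    Σ(broken) = 5243 kJ
  Bonds formed (products):
    C–Br: 1 × 286 = 286
    C–C: 3 × 354 = 1062
    C–H: 9 × 399 = 3591
    H–Br: 1 × 373 = 373
    Σ(formed) = 5312 kJ
  ΔH_2 = 5243 − 5312 = −69 kJ
ΔH_1 − ΔH_2 = −26 kJ, so reaction 1 has the more negative ΔH; |ΔH_1 − ΔH_2| = 26 kJ.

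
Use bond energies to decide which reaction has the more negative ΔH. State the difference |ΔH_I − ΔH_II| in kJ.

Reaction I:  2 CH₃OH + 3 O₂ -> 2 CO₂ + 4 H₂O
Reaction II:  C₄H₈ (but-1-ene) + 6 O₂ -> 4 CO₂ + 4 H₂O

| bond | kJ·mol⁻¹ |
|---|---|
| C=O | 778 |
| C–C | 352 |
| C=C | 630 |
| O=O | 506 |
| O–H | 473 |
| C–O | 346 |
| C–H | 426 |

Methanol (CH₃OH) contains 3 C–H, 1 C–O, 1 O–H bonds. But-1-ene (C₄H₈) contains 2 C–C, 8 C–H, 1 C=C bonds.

Reaction II, by 1046 kJ

Reaction I:
  Bonds broken (reactants):
    C–H: 6 × 426 = 2556
    C–O: 2 × 346 = 692
    O–H: 2 × 473 = 946
    O=O: 3 × 506 = 1518
    Σ(broken) = 5712 kJ
  Bonds formed (products):
    C=O: 4 × 778 = 3112
    O–H: 8 × 473 = 3784
    Σ(formed) = 6896 kJ
  ΔH_I = 5712 − 6896 = −1184 kJ
Reaction II:
  Bonds broken (reactants):
    C–C: 2 × 352 = 704
    C–H: 8 × 426 = 3408
    C=C: 1 × 630 = 630
    O=O: 6 × 506 = 3036
    Σ(broken) = 7778 kJ
  Bonds formed (products):
    C=O: 8 × 778 = 6224
    O–H: 8 × 473 = 3784
    Σ(formed) = 10008 kJ
  ΔH_II = 7778 − 10008 = −2230 kJ
ΔH_I − ΔH_II = +1046 kJ, so reaction II has the more negative ΔH; |ΔH_I − ΔH_II| = 1046 kJ.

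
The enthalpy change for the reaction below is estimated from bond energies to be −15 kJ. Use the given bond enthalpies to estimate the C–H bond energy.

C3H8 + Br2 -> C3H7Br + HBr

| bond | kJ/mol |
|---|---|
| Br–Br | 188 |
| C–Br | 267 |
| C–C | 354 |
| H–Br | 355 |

Let D be the C–H bond energy.
Σ(broken) = 1×188 + 2×354 + 8×D = 896 + 8D
Σ(formed) = 1×267 + 2×354 + 7×D + 1×355 = 1330 + 7D
ΔH = Σ(broken) − Σ(formed) = (896 + 8D) − (1330 + 7D) = −434 + D
Setting this equal to −15 kJ gives D = 419 kJ/mol.

D(C–H) ≈ 419 kJ/mol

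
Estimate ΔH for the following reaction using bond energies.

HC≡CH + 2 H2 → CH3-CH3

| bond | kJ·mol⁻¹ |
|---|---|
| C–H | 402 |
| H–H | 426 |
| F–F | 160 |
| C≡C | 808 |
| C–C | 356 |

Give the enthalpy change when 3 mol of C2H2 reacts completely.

Bonds broken (reactants):
  C≡C: 1 × 808 = 808
  C–H: 2 × 402 = 804
  H–H: 2 × 426 = 852
  Σ(broken) = 2464 kJ
Bonds formed (products):
  C–C: 1 × 356 = 356
  C–H: 6 × 402 = 2412
  Σ(formed) = 2768 kJ
ΔH = Σ(broken) − Σ(formed) = 2464 − 2768 = −304 kJ
For 3× the reaction as written: 3 × (−304) = −912 kJ

ΔH = −912 kJ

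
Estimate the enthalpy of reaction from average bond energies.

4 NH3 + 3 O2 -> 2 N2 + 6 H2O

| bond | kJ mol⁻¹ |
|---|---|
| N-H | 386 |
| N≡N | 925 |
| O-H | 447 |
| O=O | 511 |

Bonds broken (reactants):
  N-H: 12 × 386 = 4632
  O=O: 3 × 511 = 1533
  Σ(broken) = 6165 kJ
Bonds formed (products):
  N≡N: 2 × 925 = 1850
  O-H: 12 × 447 = 5364
  Σ(formed) = 7214 kJ
ΔH = Σ(broken) − Σ(formed) = 6165 − 7214 = −1049 kJ

ΔH ≈ −1049 kJ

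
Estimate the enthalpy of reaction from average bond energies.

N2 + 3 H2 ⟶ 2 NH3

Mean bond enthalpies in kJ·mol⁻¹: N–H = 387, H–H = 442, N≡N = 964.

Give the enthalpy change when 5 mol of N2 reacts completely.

ΔH = −160 kJ

Bonds broken (reactants):
  H–H: 3 × 442 = 1326
  N≡N: 1 × 964 = 964
  Σ(broken) = 2290 kJ
Bonds formed (products):
  N–H: 6 × 387 = 2322
  Σ(formed) = 2322 kJ
ΔH = Σ(broken) − Σ(formed) = 2290 − 2322 = −32 kJ
For 5× the reaction as written: 5 × (−32) = −160 kJ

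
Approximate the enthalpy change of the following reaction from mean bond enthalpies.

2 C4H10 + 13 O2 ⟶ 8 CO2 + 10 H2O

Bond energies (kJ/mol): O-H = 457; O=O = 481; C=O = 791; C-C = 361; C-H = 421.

Bonds broken (reactants):
  C-C: 6 × 361 = 2166
  C-H: 20 × 421 = 8420
  O=O: 13 × 481 = 6253
  Σ(broken) = 16839 kJ
Bonds formed (products):
  C=O: 16 × 791 = 12656
  O-H: 20 × 457 = 9140
  Σ(formed) = 21796 kJ
ΔH = Σ(broken) − Σ(formed) = 16839 − 21796 = −4957 kJ

ΔH ≈ −4957 kJ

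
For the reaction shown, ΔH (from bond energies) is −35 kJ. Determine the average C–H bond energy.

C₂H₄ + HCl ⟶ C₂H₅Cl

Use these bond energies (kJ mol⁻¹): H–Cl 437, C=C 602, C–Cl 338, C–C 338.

D(C–H) ≈ 398 kJ/mol

Let D be the C–H bond energy.
Σ(broken) = 4×D + 1×602 + 1×437 = 1039 + 4D
Σ(formed) = 1×338 + 1×338 + 5×D = 676 + 5D
ΔH = Σ(broken) − Σ(formed) = (1039 + 4D) − (676 + 5D) = +363 − D
Setting this equal to −35 kJ gives D = 398 kJ/mol.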